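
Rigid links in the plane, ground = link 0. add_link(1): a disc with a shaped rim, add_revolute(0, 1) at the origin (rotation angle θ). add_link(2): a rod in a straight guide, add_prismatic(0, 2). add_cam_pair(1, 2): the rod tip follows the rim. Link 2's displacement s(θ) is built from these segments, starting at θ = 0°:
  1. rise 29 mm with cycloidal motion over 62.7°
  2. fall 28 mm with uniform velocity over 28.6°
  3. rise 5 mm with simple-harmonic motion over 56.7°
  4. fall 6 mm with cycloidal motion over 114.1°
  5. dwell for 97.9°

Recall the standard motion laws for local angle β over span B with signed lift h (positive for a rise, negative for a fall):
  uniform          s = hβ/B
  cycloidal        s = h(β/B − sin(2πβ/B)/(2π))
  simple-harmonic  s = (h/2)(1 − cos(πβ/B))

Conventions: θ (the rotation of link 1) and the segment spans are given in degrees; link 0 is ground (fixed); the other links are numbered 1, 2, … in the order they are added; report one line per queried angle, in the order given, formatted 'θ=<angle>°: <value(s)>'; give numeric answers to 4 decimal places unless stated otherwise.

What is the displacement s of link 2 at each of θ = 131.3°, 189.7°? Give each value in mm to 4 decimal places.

segment 1 (0° to 62.7°, cycloidal, h = 29) is passed completely: s = 0.0000 + (29) = 29.0000
segment 2 (62.7° to 91.3°, uniform, h = -28) is passed completely: s = 29.0000 + (-28) = 1.0000
θ = 131.3° falls in segment 3 (91.3° to 148°, simple-harmonic, h = 5): β = 131.3 − 91.3 = 40°, B = 56.7°; Δs = 5/2·(1 − cos(π·0.7055)) = 4.0040; s = 1.0000 + 4.0040 = 5.0040
segment 3 (91.3° to 148°, simple-harmonic, h = 5) is passed completely: s = 1.0000 + (5) = 6.0000
θ = 189.7° falls in segment 4 (148° to 262.1°, cycloidal, h = -6): β = 189.7 − 148 = 41.7°, B = 114.1°; Δs = -6·(0.3655 − sin(2π·0.3655)/(2π)) = -1.4784; s = 6.0000 − 1.4784 = 4.5216

θ=131.3°: 5.0040
θ=189.7°: 4.5216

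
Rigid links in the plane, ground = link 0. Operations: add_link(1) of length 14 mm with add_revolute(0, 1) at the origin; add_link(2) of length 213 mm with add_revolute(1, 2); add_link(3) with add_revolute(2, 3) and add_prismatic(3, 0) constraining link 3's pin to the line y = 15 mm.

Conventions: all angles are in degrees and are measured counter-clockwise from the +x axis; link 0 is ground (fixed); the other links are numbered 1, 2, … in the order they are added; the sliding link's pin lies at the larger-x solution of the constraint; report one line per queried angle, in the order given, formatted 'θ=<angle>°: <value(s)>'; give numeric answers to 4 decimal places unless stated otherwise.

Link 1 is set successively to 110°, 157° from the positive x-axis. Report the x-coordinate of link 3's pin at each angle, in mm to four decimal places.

geometry: r = 14 mm, L = 213 mm, e = 15 mm
θ=110°: crank pin P = (r cos θ, r sin θ) = (-4.788282, 13.155697)
θ=110°: h = r sin θ − e = 13.155697 − 15 = -1.844303
θ=110°: x = r cos θ + √(L² − h²) = -4.788282 + 212.992015 = 208.203733
θ=157°: crank pin P = (r cos θ, r sin θ) = (-12.887068, 5.470236)
θ=157°: h = r sin θ − e = 5.470236 − 15 = -9.529764
θ=157°: x = r cos θ + √(L² − h²) = -12.887068 + 212.786709 = 199.899641

θ=110°: 208.2037
θ=157°: 199.8996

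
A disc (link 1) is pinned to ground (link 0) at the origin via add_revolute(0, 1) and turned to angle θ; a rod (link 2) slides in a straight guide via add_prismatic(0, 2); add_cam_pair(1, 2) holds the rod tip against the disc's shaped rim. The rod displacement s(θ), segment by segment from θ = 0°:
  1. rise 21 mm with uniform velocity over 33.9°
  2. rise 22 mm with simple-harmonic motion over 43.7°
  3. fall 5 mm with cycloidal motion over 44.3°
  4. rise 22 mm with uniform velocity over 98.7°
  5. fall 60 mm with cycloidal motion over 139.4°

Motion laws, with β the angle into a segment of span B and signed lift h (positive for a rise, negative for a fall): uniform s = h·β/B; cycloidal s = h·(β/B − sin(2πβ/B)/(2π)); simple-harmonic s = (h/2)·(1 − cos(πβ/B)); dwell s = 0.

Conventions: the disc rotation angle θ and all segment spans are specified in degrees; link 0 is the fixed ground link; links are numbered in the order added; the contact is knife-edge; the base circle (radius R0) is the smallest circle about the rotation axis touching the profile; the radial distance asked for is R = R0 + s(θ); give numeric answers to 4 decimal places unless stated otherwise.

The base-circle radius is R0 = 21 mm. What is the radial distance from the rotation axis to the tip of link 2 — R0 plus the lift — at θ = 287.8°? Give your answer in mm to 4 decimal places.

segment 1 (0° to 33.9°, uniform, h = 21) is passed completely: s = 0.0000 + (21) = 21.0000
segment 2 (33.9° to 77.6°, simple-harmonic, h = 22) is passed completely: s = 21.0000 + (22) = 43.0000
segment 3 (77.6° to 121.9°, cycloidal, h = -5) is passed completely: s = 43.0000 + (-5) = 38.0000
segment 4 (121.9° to 220.6°, uniform, h = 22) is passed completely: s = 38.0000 + (22) = 60.0000
θ = 287.8° falls in segment 5 (220.6° to 360°, cycloidal, h = -60): β = 287.8 − 220.6 = 67.2°, B = 139.4°; Δs = -60·(0.4821 − sin(2π·0.4821)/(2π)) = -27.8502; s = 60.0000 − 27.8502 = 32.1498
R = R0 + s = 21 + 32.1498 = 53.1498

53.1498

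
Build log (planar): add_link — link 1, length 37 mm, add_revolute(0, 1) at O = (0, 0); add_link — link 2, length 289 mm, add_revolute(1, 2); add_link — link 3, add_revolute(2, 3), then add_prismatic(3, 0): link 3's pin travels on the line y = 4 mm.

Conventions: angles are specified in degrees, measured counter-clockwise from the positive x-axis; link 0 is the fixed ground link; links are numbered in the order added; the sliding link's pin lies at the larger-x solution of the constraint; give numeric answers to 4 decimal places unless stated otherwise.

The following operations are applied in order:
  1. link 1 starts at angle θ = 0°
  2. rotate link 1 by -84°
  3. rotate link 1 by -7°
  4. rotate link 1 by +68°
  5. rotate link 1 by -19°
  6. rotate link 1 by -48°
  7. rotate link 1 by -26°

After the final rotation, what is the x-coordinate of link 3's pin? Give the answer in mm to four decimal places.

geometry: r = 37 mm, L = 289 mm, e = 4 mm; θ starts at 0°
rotate link 1 by -84°: θ ← 0° -84° = -84°
rotate link 1 by -7°: θ ← -84° -7° = -91°
rotate link 1 by +68°: θ ← -91° +68° = -23°
rotate link 1 by -19°: θ ← -23° -19° = -42°
rotate link 1 by -48°: θ ← -42° -48° = -90°
rotate link 1 by -26°: θ ← -90° -26° = -116°
crank pin P = (r cos θ, r sin θ) = (-16.219732, -33.255380)
h = r sin θ − e = -33.255380 − 4 = -37.255380
x = r cos θ + √(L² − h²) = -16.219732 + 286.588619 = 270.368887

270.3689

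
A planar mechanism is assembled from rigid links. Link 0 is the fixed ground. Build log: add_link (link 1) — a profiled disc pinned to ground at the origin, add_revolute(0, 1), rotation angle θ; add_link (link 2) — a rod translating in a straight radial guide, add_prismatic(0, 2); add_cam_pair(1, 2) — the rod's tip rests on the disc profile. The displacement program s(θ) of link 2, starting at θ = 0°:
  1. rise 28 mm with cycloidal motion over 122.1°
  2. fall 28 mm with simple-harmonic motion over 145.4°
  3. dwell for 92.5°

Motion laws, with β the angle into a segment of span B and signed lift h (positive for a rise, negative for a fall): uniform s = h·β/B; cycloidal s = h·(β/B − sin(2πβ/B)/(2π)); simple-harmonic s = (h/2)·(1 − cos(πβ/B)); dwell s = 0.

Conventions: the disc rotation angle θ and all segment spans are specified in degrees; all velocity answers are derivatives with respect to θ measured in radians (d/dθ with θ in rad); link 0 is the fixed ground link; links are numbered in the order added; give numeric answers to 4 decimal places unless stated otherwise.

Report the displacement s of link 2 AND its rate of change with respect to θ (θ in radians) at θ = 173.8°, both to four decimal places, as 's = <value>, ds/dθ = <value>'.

seg 1 [0°–122.1°] cycloidal, h=28: full span → s += 28 → s = 28.0000
seg 2 [122.1°–267.5°] simple-harmonic, h=-28: θ=173.8° here. β=51.7, B=145.4. -28/2·(1 − cos(π·0.3556)) = -7.8634 → s = 20.1366
velocity in seg [122.1°–267.5°] (simple-harmonic), θ in radians: β = 51.7° = 0.9023 rad, B = 145.4° = 2.5377 rad; ds/dθ = (πh/(2B)) sin(πβ/B) = (π·(-28)/(2·2.5377)) sin(π·0.3556) = -15.577813 mm/rad

s = 20.1366, ds/dθ = -15.5778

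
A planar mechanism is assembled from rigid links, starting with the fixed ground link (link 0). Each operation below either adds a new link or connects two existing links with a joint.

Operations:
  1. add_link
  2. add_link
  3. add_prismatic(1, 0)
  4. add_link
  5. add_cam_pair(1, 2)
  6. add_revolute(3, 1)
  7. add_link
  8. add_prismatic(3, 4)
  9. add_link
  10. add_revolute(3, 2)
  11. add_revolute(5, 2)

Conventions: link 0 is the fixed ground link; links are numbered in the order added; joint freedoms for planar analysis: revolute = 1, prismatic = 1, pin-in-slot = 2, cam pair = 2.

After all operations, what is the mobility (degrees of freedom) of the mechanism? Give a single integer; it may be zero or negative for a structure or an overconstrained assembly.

(L,J1,J2)=(1,0,0); link0 fixed
link1: (2,0,0)
link2: (3,0,0)
P 1-0 [J1]: (3,1,0)
link3: (4,1,0)
C 1-2 [J2]: (4,1,1)
R 3-1 [J1]: (4,2,1)
link4: (5,2,1)
P 3-4 [J1]: (5,3,1)
link5: (6,3,1)
R 3-2 [J1]: (6,4,1)
R 5-2 [J1]: (6,5,1)
Grübler: 3·5 − 2·5 − 1 = 4

M = 4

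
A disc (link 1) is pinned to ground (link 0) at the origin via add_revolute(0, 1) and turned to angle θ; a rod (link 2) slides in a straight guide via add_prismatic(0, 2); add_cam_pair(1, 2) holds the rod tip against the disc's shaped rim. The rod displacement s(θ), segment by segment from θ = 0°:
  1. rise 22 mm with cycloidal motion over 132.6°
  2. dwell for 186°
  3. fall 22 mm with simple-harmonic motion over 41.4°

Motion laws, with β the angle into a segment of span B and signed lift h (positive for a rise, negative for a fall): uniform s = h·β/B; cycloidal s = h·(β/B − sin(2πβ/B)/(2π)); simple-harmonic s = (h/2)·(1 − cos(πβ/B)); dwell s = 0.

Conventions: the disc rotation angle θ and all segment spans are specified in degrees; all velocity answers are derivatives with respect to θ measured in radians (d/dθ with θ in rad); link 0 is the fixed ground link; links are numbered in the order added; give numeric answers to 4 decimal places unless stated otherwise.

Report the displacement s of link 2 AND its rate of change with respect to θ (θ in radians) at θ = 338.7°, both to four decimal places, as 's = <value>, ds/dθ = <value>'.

segment 1 (0° to 132.6°, cycloidal, h = 22) is passed completely: s = 0.0000 + (22) = 22.0000
segment 2 (132.6° to 318.6°, dwell): s unchanged at 22.0000
θ = 338.7° falls in segment 3 (318.6° to 360°, simple-harmonic, h = -22): β = 338.7 − 318.6 = 20.1°, B = 41.4°; Δs = -22/2·(1 − cos(π·0.4855)) = -10.4993; s = 22.0000 − 10.4993 = 11.5007
velocity in seg [318.6°–360°] (simple-harmonic), θ in radians: β = 20.1° = 0.3508 rad, B = 41.4° = 0.7226 rad; ds/dθ = (πh/(2B)) sin(πβ/B) = (π·(-22)/(2·0.7226)) sin(π·0.4855) = -47.776524 mm/rad

s = 11.5007, ds/dθ = -47.7765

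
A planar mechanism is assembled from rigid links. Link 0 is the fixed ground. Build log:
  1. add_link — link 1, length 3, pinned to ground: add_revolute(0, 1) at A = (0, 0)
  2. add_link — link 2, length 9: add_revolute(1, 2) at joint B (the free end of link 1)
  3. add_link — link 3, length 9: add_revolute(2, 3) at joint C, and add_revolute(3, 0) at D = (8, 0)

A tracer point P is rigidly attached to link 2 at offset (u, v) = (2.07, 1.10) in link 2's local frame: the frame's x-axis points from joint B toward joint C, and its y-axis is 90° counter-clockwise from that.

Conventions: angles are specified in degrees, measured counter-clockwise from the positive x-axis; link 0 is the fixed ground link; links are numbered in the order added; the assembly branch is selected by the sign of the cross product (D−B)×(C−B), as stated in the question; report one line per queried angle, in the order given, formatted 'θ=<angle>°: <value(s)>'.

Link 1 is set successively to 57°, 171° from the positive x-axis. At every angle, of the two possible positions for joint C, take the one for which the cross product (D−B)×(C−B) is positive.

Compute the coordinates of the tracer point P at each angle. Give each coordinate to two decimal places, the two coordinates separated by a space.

A=(0,0), D=(8.00,0)
θ=57°: B = A + 3.00·(cos57°, sin57°) = (1.6339, 2.5160)
θ=57°: |BD| = 6.8452
θ=57°: circle(B,9.00) ∩ circle(D,9.00): a=3.4226, h=8.3238
θ=57°:   candidates: C₊=(7.8764,8.9992) cross=56.978; C₋=(1.7575,-6.4831) cross=-56.978
θ=57°:   branch + wants cross > 0 → take C=(7.8764,8.9992) (cross=56.978)
θ=57°: ex = (C−B)/|BC| = (0.6936,0.7203); ey = (-0.7203,0.6936)
θ=57°: P = B + 2.07·ex + 1.10·ey = (2.2773,4.7701)
θ=171°: B = A + 3.00·(cos171°, sin171°) = (-2.9631, 0.4693)
θ=171°: |BD| = 10.9731
θ=171°: circle(B,9.00) ∩ circle(D,9.00): a=5.4866, h=7.1343
θ=171°:   candidates: C₊=(2.8236,7.3624) cross=78.285; C₋=(2.2133,-6.8931) cross=-78.285
θ=171°:   branch + wants cross > 0 → take C=(2.8236,7.3624) (cross=78.285)
θ=171°: ex = (C−B)/|BC| = (0.6430,0.7659); ey = (-0.7659,0.6430)
θ=171°: P = B + 2.07·ex + 1.10·ey = (-2.4746,2.7620)

θ=57°: 2.28 4.77
θ=171°: -2.47 2.76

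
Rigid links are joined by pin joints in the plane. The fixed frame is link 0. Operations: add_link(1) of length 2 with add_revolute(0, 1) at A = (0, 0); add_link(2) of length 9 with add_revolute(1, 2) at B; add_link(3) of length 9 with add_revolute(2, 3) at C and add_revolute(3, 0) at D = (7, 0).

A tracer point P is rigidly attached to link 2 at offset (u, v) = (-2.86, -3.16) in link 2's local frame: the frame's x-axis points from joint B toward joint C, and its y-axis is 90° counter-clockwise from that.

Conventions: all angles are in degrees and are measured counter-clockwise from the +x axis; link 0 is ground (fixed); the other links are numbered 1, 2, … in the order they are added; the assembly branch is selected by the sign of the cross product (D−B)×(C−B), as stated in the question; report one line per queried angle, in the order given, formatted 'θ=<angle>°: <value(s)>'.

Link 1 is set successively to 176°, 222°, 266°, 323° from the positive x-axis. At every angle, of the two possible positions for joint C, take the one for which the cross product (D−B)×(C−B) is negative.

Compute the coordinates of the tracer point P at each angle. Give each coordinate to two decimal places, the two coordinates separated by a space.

A=(0,0), D=(7.00,0)
θ=176°: B = A + 2.00·(cos176°, sin176°) = (-1.9951, 0.1395)
θ=176°: |BD| = 8.9962
θ=176°: circle(B,9.00) ∩ circle(D,9.00): a=4.4981, h=7.7953
θ=176°:   candidates: C₊=(2.6233,7.8641) cross=70.128; C₋=(2.3815,-7.7246) cross=-70.128
θ=176°:   branch - wants cross < 0 → take C=(2.3815,-7.7246) (cross=-70.128)
θ=176°: ex = (C−B)/|BC| = (0.4863,-0.8738); ey = (0.8738,0.4863)
θ=176°: P = B + -2.86·ex + -3.16·ey = (-6.1471,1.1019)
θ=222°: B = A + 2.00·(cos222°, sin222°) = (-1.4863, -1.3383)
θ=222°: |BD| = 8.5912
θ=222°: circle(B,9.00) ∩ circle(D,9.00): a=4.2956, h=7.9087
θ=222°:   candidates: C₊=(1.5249,7.1431) cross=67.945; C₋=(3.9888,-8.4813) cross=-67.945
θ=222°:   branch - wants cross < 0 → take C=(3.9888,-8.4813) (cross=-67.945)
θ=222°: ex = (C−B)/|BC| = (0.6083,-0.7937); ey = (0.7937,0.6083)
θ=222°: P = B + -2.86·ex + -3.16·ey = (-5.7342,-0.9907)
θ=266°: B = A + 2.00·(cos266°, sin266°) = (-0.1395, -1.9951)
θ=266°: |BD| = 7.4130
θ=266°: circle(B,9.00) ∩ circle(D,9.00): a=3.7065, h=8.2013
θ=266°:   candidates: C₊=(1.2230,6.9011) cross=60.797; C₋=(5.6375,-8.8963) cross=-60.797
θ=266°:   branch - wants cross < 0 → take C=(5.6375,-8.8963) (cross=-60.797)
θ=266°: ex = (C−B)/|BC| = (0.6419,-0.7668); ey = (0.7668,0.6419)
θ=266°: P = B + -2.86·ex + -3.16·ey = (-4.3984,-1.8305)
θ=323°: B = A + 2.00·(cos323°, sin323°) = (1.5973, -1.2036)
θ=323°: |BD| = 5.5352
θ=323°: circle(B,9.00) ∩ circle(D,9.00): a=2.7676, h=8.5639
θ=323°:   candidates: C₊=(2.4364,7.7572) cross=47.403; C₋=(6.1609,-8.9608) cross=-47.403
θ=323°:   branch - wants cross < 0 → take C=(6.1609,-8.9608) (cross=-47.403)
θ=323°: ex = (C−B)/|BC| = (0.5071,-0.8619); ey = (0.8619,0.5071)
θ=323°: P = B + -2.86·ex + -3.16·ey = (-2.5766,-0.3409)

θ=176°: -6.15 1.10
θ=222°: -5.73 -0.99
θ=266°: -4.40 -1.83
θ=323°: -2.58 -0.34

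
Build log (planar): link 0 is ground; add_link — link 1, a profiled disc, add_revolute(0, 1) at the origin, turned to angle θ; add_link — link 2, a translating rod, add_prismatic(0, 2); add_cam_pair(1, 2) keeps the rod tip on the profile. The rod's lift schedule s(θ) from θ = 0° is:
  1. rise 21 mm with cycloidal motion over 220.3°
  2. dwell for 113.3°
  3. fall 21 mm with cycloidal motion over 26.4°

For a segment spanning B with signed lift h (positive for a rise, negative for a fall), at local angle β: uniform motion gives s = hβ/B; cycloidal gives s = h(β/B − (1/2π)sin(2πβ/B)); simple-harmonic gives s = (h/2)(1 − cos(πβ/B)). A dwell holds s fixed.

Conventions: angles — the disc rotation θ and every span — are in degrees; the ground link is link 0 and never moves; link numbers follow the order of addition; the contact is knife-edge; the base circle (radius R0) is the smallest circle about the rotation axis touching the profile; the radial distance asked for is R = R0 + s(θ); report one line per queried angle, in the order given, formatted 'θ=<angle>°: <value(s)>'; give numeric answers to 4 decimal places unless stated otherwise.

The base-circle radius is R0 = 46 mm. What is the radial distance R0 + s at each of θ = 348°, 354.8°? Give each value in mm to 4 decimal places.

seg 1 [0°–220.3°] cycloidal, h=21: full span → s += 21 → s = 21.0000
seg 2 [220.3°–333.6°] dwell: s stays 21.0000
seg 3 [333.6°–360°] cycloidal, h=-21: θ=348° here. β=14.4, B=26.4. -21·(0.5455 − sin(2π·0.5455)/(2π)) = -12.3962 → s = 8.6038
seg 3 [333.6°–360°] cycloidal, h=-21: θ=354.8° here. β=21.2, B=26.4. -21·(0.8030 − sin(2π·0.8030)/(2π)) = -20.0221 → s = 0.9779
θ=348°: R = R0 + s = 46 + 8.6038 = 54.6038
θ=354.8°: R = R0 + s = 46 + 0.9779 = 46.9779

θ=348°: 54.6038
θ=354.8°: 46.9779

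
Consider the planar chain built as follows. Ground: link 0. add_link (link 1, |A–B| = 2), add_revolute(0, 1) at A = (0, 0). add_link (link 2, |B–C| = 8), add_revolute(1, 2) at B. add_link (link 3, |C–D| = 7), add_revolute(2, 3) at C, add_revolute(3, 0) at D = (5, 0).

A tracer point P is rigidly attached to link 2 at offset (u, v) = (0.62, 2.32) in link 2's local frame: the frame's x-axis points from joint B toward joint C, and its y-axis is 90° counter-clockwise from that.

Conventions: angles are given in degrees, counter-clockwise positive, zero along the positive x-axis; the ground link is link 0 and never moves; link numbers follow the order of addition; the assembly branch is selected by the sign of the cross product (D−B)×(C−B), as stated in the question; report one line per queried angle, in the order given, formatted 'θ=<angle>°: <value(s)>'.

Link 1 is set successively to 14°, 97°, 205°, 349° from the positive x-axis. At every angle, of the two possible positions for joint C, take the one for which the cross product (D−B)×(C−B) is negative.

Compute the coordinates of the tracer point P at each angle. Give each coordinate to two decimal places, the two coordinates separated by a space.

A=(0,0), D=(5.00,0)
θ=14°: B = A + 2.00·(cos14°, sin14°) = (1.9406, 0.4838)
θ=14°: |BD| = 3.0974
θ=14°: circle(B,8.00) ∩ circle(D,7.00): a=3.9701, h=6.9454
θ=14°:   candidates: C₊=(6.9469,6.7238) cross=21.513; C₋=(4.7770,-6.9964) cross=-21.513
θ=14°:   branch - wants cross < 0 → take C=(4.7770,-6.9964) (cross=-21.513)
θ=14°: ex = (C−B)/|BC| = (0.3546,-0.9350); ey = (0.9350,0.3546)
θ=14°: P = B + 0.62·ex + 2.32·ey = (4.3297,0.7267)
θ=97°: B = A + 2.00·(cos97°, sin97°) = (-0.2437, 1.9851)
θ=97°: |BD| = 5.6069
θ=97°: circle(B,8.00) ∩ circle(D,7.00): a=4.1411, h=6.8448
θ=97°:   candidates: C₊=(6.0525,6.9204) cross=38.378; C₋=(1.2058,-5.8825) cross=-38.378
θ=97°:   branch - wants cross < 0 → take C=(1.2058,-5.8825) (cross=-38.378)
θ=97°: ex = (C−B)/|BC| = (0.1812,-0.9834); ey = (0.9834,0.1812)
θ=97°: P = B + 0.62·ex + 2.32·ey = (2.1502,1.7957)
θ=205°: B = A + 2.00·(cos205°, sin205°) = (-1.8126, -0.8452)
θ=205°: |BD| = 6.8648
θ=205°: circle(B,8.00) ∩ circle(D,7.00): a=4.5249, h=6.5973
θ=205°:   candidates: C₊=(1.8656,6.2590) cross=45.290; C₋=(3.4902,-6.8352) cross=-45.290
θ=205°:   branch - wants cross < 0 → take C=(3.4902,-6.8352) (cross=-45.290)
θ=205°: ex = (C−B)/|BC| = (0.6629,-0.7488); ey = (0.7488,0.6629)
θ=205°: P = B + 0.62·ex + 2.32·ey = (0.3355,0.2284)
θ=349°: B = A + 2.00·(cos349°, sin349°) = (1.9633, -0.3816)
θ=349°: |BD| = 3.0606
θ=349°: circle(B,8.00) ∩ circle(D,7.00): a=3.9808, h=6.9393
θ=349°:   candidates: C₊=(5.0478,6.9998) cross=21.239; C₋=(6.7782,-6.7704) cross=-21.239
θ=349°:   branch - wants cross < 0 → take C=(6.7782,-6.7704) (cross=-21.239)
θ=349°: ex = (C−B)/|BC| = (0.6019,-0.7986); ey = (0.7986,0.6019)
θ=349°: P = B + 0.62·ex + 2.32·ey = (4.1892,0.5196)

θ=14°: 4.33 0.73
θ=97°: 2.15 1.80
θ=205°: 0.34 0.23
θ=349°: 4.19 0.52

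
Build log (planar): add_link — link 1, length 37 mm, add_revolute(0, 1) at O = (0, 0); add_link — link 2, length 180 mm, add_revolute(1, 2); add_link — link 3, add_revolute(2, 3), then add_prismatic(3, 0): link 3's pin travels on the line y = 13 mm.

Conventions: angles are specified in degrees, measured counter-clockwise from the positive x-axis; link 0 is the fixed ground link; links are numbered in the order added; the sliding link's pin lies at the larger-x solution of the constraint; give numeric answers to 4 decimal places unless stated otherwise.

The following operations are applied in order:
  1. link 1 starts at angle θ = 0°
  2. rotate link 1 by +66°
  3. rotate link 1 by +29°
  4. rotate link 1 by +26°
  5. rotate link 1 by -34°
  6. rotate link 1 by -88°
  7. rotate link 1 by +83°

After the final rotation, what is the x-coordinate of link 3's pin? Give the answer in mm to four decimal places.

geometry: r = 37 mm, L = 180 mm, e = 13 mm; θ starts at 0°
rotate link 1 by +66°: θ ← 0° +66° = 66°
rotate link 1 by +29°: θ ← 66° +29° = 95°
rotate link 1 by +26°: θ ← 95° +26° = 121°
rotate link 1 by -34°: θ ← 121° -34° = 87°
rotate link 1 by -88°: θ ← 87° -88° = -1°
rotate link 1 by +83°: θ ← -1° +83° = 82°
crank pin P = (r cos θ, r sin θ) = (5.149405, 36.639919)
h = r sin θ − e = 36.639919 − 13 = 23.639919
x = r cos θ + √(L² − h²) = 5.149405 + 178.440898 = 183.590303

183.5903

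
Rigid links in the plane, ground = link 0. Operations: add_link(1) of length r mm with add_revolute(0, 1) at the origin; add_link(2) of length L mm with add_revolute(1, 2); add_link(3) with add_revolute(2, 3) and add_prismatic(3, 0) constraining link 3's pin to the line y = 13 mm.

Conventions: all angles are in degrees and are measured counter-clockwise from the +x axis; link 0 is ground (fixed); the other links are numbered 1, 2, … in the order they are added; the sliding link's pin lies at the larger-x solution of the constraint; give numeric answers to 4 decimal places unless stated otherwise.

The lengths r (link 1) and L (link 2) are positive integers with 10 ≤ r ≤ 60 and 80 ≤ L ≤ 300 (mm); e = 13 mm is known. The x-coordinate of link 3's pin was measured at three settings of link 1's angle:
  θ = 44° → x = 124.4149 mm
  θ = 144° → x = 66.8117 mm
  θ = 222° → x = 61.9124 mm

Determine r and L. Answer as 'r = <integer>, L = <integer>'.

constraint per measurement: (x − r cos θ)² + (r sin θ − e)² = L²
subtracting the θ₁ and θ₂ equations cancels the r² and L² terms:
r = (x₁² − x₂²) / (2[(x₁cos θ₁ + e sin θ₁) − (x₂cos θ₂ + e sin θ₂)]) = 38.0000 → r = 38
L² = (x₁ − r cos θ₁)² + (r sin θ₁ − e)² = 9604.0041 → L = 98.0000 → L = 98
check at θ₃=222°: x = 61.9124 (printed 61.9124) ✓

r = 38, L = 98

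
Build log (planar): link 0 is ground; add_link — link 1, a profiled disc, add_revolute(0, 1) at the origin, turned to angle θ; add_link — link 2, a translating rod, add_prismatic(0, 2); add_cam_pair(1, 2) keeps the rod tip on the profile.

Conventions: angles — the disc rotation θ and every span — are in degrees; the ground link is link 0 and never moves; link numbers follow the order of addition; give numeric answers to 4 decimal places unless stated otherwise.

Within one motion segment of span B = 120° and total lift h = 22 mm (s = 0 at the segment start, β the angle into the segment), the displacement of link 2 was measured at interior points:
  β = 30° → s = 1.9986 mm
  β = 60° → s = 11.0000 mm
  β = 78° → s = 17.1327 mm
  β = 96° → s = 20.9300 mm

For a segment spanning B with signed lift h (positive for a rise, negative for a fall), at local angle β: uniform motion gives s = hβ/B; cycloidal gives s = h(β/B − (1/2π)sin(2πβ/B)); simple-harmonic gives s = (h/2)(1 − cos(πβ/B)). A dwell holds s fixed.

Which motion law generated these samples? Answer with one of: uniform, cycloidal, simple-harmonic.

candidates at β/B = r: uniform s = h·r (linear in β); cycloidal s = h·(r − sin(2πr)/(2π)); simple-harmonic s = (h/2)(1 − cos(πr))
β=30°: printed 1.9986 | uniform 5.5000, cycloidal 1.9986, simple-harmonic 3.2218
β=60°: printed 11.0000 | uniform 11.0000, cycloidal 11.0000, simple-harmonic 11.0000
β=78°: printed 17.1327 | uniform 14.3000, cycloidal 17.1327, simple-harmonic 15.9939
β=96°: printed 20.9300 | uniform 17.6000, cycloidal 20.9300, simple-harmonic 19.8992
only one law matches every sample → cycloidal

cycloidal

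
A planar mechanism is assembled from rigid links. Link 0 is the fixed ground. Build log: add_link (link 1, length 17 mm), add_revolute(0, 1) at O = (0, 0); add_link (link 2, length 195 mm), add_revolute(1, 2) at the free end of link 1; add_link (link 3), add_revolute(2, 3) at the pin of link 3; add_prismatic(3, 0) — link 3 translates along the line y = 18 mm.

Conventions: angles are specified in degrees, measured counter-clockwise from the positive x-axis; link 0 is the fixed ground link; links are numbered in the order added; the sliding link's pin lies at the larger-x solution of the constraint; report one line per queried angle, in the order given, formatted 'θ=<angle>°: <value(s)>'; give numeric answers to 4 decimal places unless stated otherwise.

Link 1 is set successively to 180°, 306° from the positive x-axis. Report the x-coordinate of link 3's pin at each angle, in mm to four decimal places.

geometry: r = 17 mm, L = 195 mm, e = 18 mm
θ=180°: crank pin P = (r cos θ, r sin θ) = (-17.000000, 0.000000)
θ=180°: h = r sin θ − e = 0.000000 − 18 = -18.000000
θ=180°: x = r cos θ + √(L² − h²) = -17.000000 + 194.167454 = 177.167454
θ=306°: crank pin P = (r cos θ, r sin θ) = (9.992349, -13.753289)
θ=306°: h = r sin θ − e = -13.753289 − 18 = -31.753289
θ=306°: x = r cos θ + √(L² − h²) = 9.992349 + 192.397320 = 202.389669

θ=180°: 177.1675
θ=306°: 202.3897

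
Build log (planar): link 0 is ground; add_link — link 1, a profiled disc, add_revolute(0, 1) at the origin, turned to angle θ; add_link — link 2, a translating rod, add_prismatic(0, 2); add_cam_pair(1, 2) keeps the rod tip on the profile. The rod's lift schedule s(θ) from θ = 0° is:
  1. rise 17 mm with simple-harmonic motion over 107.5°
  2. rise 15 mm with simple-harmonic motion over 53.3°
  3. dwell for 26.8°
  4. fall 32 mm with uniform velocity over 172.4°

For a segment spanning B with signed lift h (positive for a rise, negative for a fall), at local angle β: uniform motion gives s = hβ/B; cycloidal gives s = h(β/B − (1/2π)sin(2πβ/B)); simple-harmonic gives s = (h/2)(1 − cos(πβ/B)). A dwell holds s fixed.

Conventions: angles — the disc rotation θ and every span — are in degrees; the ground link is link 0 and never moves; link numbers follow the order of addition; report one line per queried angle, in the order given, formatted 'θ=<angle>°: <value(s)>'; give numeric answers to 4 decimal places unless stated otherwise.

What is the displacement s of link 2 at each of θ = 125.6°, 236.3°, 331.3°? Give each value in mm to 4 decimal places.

seg 1 [0°–107.5°] simple-harmonic, h=17: full span → s += 17 → s = 17.0000
seg 2 [107.5°–160.8°] simple-harmonic, h=15: θ=125.6° here. β=18.1, B=53.3. 15/2·(1 − cos(π·0.3396)) = 3.8783 → s = 20.8783
seg 2 [107.5°–160.8°] simple-harmonic, h=15: full span → s += 15 → s = 32.0000
seg 3 [160.8°–187.6°] dwell: s stays 32.0000
seg 4 [187.6°–360°] uniform, h=-32: θ=236.3° here. β=48.7, B=172.4. -32·48.7/172.4 = -9.0394 → s = 22.9606
seg 4 [187.6°–360°] uniform, h=-32: θ=331.3° here. β=143.7, B=172.4. -32·143.7/172.4 = -26.6729 → s = 5.3271

θ=125.6°: 20.8783
θ=236.3°: 22.9606
θ=331.3°: 5.3271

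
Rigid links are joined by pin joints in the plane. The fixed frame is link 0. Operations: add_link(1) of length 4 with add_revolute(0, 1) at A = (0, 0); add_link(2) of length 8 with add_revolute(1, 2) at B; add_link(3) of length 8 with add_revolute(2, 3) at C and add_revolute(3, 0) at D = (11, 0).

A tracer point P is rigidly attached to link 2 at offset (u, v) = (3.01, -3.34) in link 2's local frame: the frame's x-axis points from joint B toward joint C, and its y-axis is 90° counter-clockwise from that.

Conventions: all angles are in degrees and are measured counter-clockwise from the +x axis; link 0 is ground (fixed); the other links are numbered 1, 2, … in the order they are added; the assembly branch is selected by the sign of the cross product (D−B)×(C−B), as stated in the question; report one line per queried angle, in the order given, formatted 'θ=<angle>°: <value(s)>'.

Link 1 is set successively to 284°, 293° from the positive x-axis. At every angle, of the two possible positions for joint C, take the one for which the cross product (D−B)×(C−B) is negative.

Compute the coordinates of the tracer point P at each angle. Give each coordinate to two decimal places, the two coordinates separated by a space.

A=(0,0), D=(11.00,0)
θ=284°: B = A + 4.00·(cos284°, sin284°) = (0.9677, -3.8812)
θ=284°: |BD| = 10.7569
θ=284°: circle(B,8.00) ∩ circle(D,8.00): a=5.3784, h=5.9222
θ=284°:   candidates: C₊=(3.8471,3.5827) cross=63.704; C₋=(8.1206,-7.4639) cross=-63.704
θ=284°:   branch - wants cross < 0 → take C=(8.1206,-7.4639) (cross=-63.704)
θ=284°: ex = (C−B)/|BC| = (0.8941,-0.4478); ey = (0.4478,0.8941)
θ=284°: P = B + 3.01·ex + -3.34·ey = (2.1632,-8.2155)
θ=293°: B = A + 4.00·(cos293°, sin293°) = (1.5629, -3.6820)
θ=293°: |BD| = 10.1299
θ=293°: circle(B,8.00) ∩ circle(D,8.00): a=5.0650, h=6.1924
θ=293°:   candidates: C₊=(4.0306,3.9279) cross=62.729; C₋=(8.5323,-7.6099) cross=-62.729
θ=293°:   branch - wants cross < 0 → take C=(8.5323,-7.6099) (cross=-62.729)
θ=293°: ex = (C−B)/|BC| = (0.8712,-0.4910); ey = (0.4910,0.8712)
θ=293°: P = B + 3.01·ex + -3.34·ey = (2.5453,-8.0696)

θ=284°: 2.16 -8.22
θ=293°: 2.55 -8.07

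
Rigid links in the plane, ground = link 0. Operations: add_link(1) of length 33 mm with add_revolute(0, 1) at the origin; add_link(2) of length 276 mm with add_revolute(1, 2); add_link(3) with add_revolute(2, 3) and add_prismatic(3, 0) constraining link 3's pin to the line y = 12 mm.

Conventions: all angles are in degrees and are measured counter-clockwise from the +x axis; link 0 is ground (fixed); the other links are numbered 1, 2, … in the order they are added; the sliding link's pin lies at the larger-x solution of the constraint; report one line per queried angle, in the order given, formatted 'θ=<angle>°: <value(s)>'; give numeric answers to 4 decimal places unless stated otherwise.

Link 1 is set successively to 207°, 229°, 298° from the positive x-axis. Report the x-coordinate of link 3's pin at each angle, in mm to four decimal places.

geometry: r = 33 mm, L = 276 mm, e = 12 mm
θ=207°: crank pin P = (r cos θ, r sin θ) = (-29.403215, -14.981686)
θ=207°: h = r sin θ − e = -14.981686 − 12 = -26.981686
θ=207°: x = r cos θ + √(L² − h²) = -29.403215 + 274.677973 = 245.274757
θ=229°: crank pin P = (r cos θ, r sin θ) = (-21.649948, -24.905416)
θ=229°: h = r sin θ − e = -24.905416 − 12 = -36.905416
θ=229°: x = r cos θ + √(L² − h²) = -21.649948 + 273.521462 = 251.871514
θ=298°: crank pin P = (r cos θ, r sin θ) = (15.492562, -29.137271)
θ=298°: h = r sin θ − e = -29.137271 − 12 = -41.137271
θ=298°: x = r cos θ + √(L² − h²) = 15.492562 + 272.917066 = 288.409628

θ=207°: 245.2748
θ=229°: 251.8715
θ=298°: 288.4096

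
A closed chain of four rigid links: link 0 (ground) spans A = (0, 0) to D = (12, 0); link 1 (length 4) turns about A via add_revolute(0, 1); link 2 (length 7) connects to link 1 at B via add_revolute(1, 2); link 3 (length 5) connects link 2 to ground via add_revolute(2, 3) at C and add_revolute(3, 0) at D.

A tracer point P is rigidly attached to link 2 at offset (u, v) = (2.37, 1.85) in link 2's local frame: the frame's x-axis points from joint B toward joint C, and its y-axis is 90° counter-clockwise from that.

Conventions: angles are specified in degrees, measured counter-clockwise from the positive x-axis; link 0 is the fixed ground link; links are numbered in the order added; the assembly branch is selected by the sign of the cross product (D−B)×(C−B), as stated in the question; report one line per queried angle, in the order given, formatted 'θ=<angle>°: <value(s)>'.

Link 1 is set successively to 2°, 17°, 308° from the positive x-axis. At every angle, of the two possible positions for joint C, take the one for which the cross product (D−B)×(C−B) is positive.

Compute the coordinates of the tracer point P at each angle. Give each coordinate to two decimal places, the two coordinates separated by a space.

A=(0,0), D=(12.00,0)
θ=2°: B = A + 4.00·(cos2°, sin2°) = (3.9976, 0.1396)
θ=2°: |BD| = 8.0037
θ=2°: circle(B,7.00) ∩ circle(D,5.00): a=5.5011, h=4.3287
θ=2°:   candidates: C₊=(9.5734,4.3717) cross=34.645; C₋=(9.4224,-4.2844) cross=-34.645
θ=2°:   branch + wants cross > 0 → take C=(9.5734,4.3717) (cross=34.645)
θ=2°: ex = (C−B)/|BC| = (0.7965,0.6046); ey = (-0.6046,0.7965)
θ=2°: P = B + 2.37·ex + 1.85·ey = (4.7669,3.0461)
θ=17°: B = A + 4.00·(cos17°, sin17°) = (3.8252, 1.1695)
θ=17°: |BD| = 8.2580
θ=17°: circle(B,7.00) ∩ circle(D,5.00): a=5.5821, h=4.2237
θ=17°:   candidates: C₊=(9.9493,4.5601) cross=34.879; C₋=(8.7529,-3.8022) cross=-34.879
θ=17°:   branch + wants cross > 0 → take C=(9.9493,4.5601) (cross=34.879)
θ=17°: ex = (C−B)/|BC| = (0.8749,0.4844); ey = (-0.4844,0.8749)
θ=17°: P = B + 2.37·ex + 1.85·ey = (5.0026,3.9359)
θ=308°: B = A + 4.00·(cos308°, sin308°) = (2.4626, -3.1520)
θ=308°: |BD| = 10.0447
θ=308°: circle(B,7.00) ∩ circle(D,5.00): a=6.2170, h=3.2169
θ=308°:   candidates: C₊=(7.3562,1.8533) cross=32.313; C₋=(9.3751,-4.2556) cross=-32.313
θ=308°:   branch + wants cross > 0 → take C=(7.3562,1.8533) (cross=32.313)
θ=308°: ex = (C−B)/|BC| = (0.6991,0.7150); ey = (-0.7150,0.6991)
θ=308°: P = B + 2.37·ex + 1.85·ey = (2.7966,-0.1641)

θ=2°: 4.77 3.05
θ=17°: 5.00 3.94
θ=308°: 2.80 -0.16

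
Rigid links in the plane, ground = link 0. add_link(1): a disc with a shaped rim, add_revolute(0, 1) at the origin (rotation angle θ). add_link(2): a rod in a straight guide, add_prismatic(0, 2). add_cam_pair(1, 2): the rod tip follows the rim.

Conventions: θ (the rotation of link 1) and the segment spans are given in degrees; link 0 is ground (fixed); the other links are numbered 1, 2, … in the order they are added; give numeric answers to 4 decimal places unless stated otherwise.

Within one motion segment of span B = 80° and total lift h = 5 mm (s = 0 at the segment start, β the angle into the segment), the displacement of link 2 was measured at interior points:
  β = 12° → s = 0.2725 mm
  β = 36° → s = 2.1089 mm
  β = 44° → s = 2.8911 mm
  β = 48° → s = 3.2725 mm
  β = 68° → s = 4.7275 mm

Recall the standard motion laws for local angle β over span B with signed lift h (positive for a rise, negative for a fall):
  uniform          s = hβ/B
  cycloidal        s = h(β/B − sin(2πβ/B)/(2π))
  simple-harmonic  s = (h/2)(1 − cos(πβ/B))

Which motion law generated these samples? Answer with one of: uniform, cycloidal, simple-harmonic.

candidates at β/B = r: uniform s = h·r (linear in β); cycloidal s = h·(r − sin(2πr)/(2π)); simple-harmonic s = (h/2)(1 − cos(πr))
β=12°: printed 0.2725 | uniform 0.7500, cycloidal 0.1062, simple-harmonic 0.2725
β=36°: printed 2.1089 | uniform 2.2500, cycloidal 2.0041, simple-harmonic 2.1089
β=44°: printed 2.8911 | uniform 2.7500, cycloidal 2.9959, simple-harmonic 2.8911
β=48°: printed 3.2725 | uniform 3.0000, cycloidal 3.4677, simple-harmonic 3.2725
β=68°: printed 4.7275 | uniform 4.2500, cycloidal 4.8938, simple-harmonic 4.7275
only one law matches every sample → simple-harmonic

simple-harmonic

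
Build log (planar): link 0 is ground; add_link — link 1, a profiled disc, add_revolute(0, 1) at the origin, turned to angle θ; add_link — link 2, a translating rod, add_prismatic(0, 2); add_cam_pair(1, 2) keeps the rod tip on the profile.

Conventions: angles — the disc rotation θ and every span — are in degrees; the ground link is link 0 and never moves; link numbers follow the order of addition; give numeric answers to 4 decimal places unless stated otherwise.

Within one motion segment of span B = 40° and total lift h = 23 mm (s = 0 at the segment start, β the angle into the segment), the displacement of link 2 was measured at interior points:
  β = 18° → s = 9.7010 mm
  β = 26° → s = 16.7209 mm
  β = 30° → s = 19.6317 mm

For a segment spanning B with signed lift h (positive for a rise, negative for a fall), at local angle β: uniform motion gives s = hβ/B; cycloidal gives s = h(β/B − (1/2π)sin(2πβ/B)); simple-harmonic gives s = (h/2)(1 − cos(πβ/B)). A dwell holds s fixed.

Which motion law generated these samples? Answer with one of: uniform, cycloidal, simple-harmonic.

candidates at β/B = r: uniform s = h·r (linear in β); cycloidal s = h·(r − sin(2πr)/(2π)); simple-harmonic s = (h/2)(1 − cos(πr))
β=18°: printed 9.7010 | uniform 10.3500, cycloidal 9.2188, simple-harmonic 9.7010
β=26°: printed 16.7209 | uniform 14.9500, cycloidal 17.9115, simple-harmonic 16.7209
β=30°: printed 19.6317 | uniform 17.2500, cycloidal 20.9106, simple-harmonic 19.6317
only one law matches every sample → simple-harmonic

simple-harmonic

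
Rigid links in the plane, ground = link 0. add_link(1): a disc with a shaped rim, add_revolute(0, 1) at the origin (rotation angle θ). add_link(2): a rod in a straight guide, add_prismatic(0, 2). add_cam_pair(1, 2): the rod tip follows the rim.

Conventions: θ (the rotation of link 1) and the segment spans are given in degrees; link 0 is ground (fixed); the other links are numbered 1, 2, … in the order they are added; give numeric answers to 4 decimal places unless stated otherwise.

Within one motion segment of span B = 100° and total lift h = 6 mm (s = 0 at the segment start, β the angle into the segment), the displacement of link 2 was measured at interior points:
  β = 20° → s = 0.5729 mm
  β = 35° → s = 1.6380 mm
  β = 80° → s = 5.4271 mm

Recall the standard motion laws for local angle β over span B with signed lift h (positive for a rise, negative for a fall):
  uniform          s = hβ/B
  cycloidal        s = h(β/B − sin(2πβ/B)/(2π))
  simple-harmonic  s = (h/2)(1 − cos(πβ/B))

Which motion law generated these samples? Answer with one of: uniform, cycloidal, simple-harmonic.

candidates at β/B = r: uniform s = h·r (linear in β); cycloidal s = h·(r − sin(2πr)/(2π)); simple-harmonic s = (h/2)(1 − cos(πr))
β=20°: printed 0.5729 | uniform 1.2000, cycloidal 0.2918, simple-harmonic 0.5729
β=35°: printed 1.6380 | uniform 2.1000, cycloidal 1.3274, simple-harmonic 1.6380
β=80°: printed 5.4271 | uniform 4.8000, cycloidal 5.7082, simple-harmonic 5.4271
only one law matches every sample → simple-harmonic

simple-harmonic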